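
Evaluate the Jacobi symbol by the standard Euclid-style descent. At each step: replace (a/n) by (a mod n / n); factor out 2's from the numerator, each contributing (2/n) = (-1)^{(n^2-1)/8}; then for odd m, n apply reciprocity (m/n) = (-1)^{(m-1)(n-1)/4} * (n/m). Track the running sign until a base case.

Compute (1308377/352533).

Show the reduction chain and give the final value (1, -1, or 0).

-1

(1308377/352533) = (250778/352533)   [reduce mod 352533]
250778 = 2^1·125389; (2/352533) = -1 since 352533 mod 8 = 5, so (250778/352533) = (-1)^1·(125389/352533); sign now -1
reciprocity: (125389/352533) = +1·(352533/125389) since 125389 mod 4 = 1, 352533 mod 4 = 1; sign now -1
(352533/125389) = (101755/125389)   [reduce mod 125389]
reciprocity: (101755/125389) = +1·(125389/101755) since 101755 mod 4 = 3, 125389 mod 4 = 1; sign now -1
(125389/101755) = (23634/101755)   [reduce mod 101755]
23634 = 2^1·11817; (2/101755) = -1 since 101755 mod 8 = 3, so (23634/101755) = (-1)^1·(11817/101755); sign now +1
reciprocity: (11817/101755) = +1·(101755/11817) since 11817 mod 4 = 1, 101755 mod 4 = 3; sign now +1
(101755/11817) = (7219/11817)   [reduce mod 11817]
reciprocity: (7219/11817) = +1·(11817/7219) since 7219 mod 4 = 3, 11817 mod 4 = 1; sign now +1
(11817/7219) = (4598/7219)   [reduce mod 7219]
4598 = 2^1·2299; (2/7219) = -1 since 7219 mod 8 = 3, so (4598/7219) = (-1)^1·(2299/7219); sign now -1
reciprocity: (2299/7219) = -1·(7219/2299) since 2299 mod 4 = 3, 7219 mod 4 = 3; sign now +1
(7219/2299) = (322/2299)   [reduce mod 2299]
322 = 2^1·161; (2/2299) = -1 since 2299 mod 8 = 3, so (322/2299) = (-1)^1·(161/2299); sign now -1
reciprocity: (161/2299) = +1·(2299/161) since 161 mod 4 = 1, 2299 mod 4 = 3; sign now -1
(2299/161) = (45/161)   [reduce mod 161]
reciprocity: (45/161) = +1·(161/45) since 45 mod 4 = 1, 161 mod 4 = 1; sign now -1
(161/45) = (26/45)   [reduce mod 45]
26 = 2^1·13; (2/45) = -1 since 45 mod 8 = 5, so (26/45) = (-1)^1·(13/45); sign now +1
reciprocity: (13/45) = +1·(45/13) since 13 mod 4 = 1, 45 mod 4 = 1; sign now +1
(45/13) = (6/13)   [reduce mod 13]
6 = 2^1·3; (2/13) = -1 since 13 mod 8 = 5, so (6/13) = (-1)^1·(3/13); sign now -1
reciprocity: (3/13) = +1·(13/3) since 3 mod 4 = 3, 13 mod 4 = 1; sign now -1
(13/3) = (1/3)   [reduce mod 3]
(1/3) = 1; final value = sign = -1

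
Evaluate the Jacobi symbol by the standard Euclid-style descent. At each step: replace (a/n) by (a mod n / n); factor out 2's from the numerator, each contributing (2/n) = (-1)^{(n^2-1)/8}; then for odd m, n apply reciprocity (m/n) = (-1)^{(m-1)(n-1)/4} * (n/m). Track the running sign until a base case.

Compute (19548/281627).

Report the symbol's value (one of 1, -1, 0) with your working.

1

19548 = 2^2·4887; (2/281627) = -1 since 281627 mod 8 = 3, so (19548/281627) = (-1)^2·(4887/281627); sign now +1
reciprocity: (4887/281627) = -1·(281627/4887) since 4887 mod 4 = 3, 281627 mod 4 = 3; sign now -1
(281627/4887) = (3068/4887)   [reduce mod 4887]
3068 = 2^2·767; (2/4887) = +1 since 4887 mod 8 = 7, so (3068/4887) = (+1)^2·(767/4887); sign now -1
reciprocity: (767/4887) = -1·(4887/767) since 767 mod 4 = 3, 4887 mod 4 = 3; sign now +1
(4887/767) = (285/767)   [reduce mod 767]
reciprocity: (285/767) = +1·(767/285) since 285 mod 4 = 1, 767 mod 4 = 3; sign now +1
(767/285) = (197/285)   [reduce mod 285]
reciprocity: (197/285) = +1·(285/197) since 197 mod 4 = 1, 285 mod 4 = 1; sign now +1
(285/197) = (88/197)   [reduce mod 197]
88 = 2^3·11; (2/197) = -1 since 197 mod 8 = 5, so (88/197) = (-1)^3·(11/197); sign now -1
reciprocity: (11/197) = +1·(197/11) since 11 mod 4 = 3, 197 mod 4 = 1; sign now -1
(197/11) = (10/11)   [reduce mod 11]
10 = 2^1·5; (2/11) = -1 since 11 mod 8 = 3, so (10/11) = (-1)^1·(5/11); sign now +1
reciprocity: (5/11) = +1·(11/5) since 5 mod 4 = 1, 11 mod 4 = 3; sign now +1
(11/5) = (1/5)   [reduce mod 5]
(1/5) = 1; final value = sign = +1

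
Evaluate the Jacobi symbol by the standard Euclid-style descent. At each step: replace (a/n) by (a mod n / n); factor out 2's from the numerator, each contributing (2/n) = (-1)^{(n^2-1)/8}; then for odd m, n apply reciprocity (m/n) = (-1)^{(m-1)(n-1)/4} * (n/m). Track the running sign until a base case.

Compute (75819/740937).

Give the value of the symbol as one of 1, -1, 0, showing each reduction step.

0

reciprocity: (75819/740937) = +1·(740937/75819) since 75819 mod 4 = 3, 740937 mod 4 = 1; sign now +1
(740937/75819) = (58566/75819)   [reduce mod 75819]
58566 = 2^1·29283; (2/75819) = -1 since 75819 mod 8 = 3, so (58566/75819) = (-1)^1·(29283/75819); sign now -1
reciprocity: (29283/75819) = -1·(75819/29283) since 29283 mod 4 = 3, 75819 mod 4 = 3; sign now +1
(75819/29283) = (17253/29283)   [reduce mod 29283]
reciprocity: (17253/29283) = +1·(29283/17253) since 17253 mod 4 = 1, 29283 mod 4 = 3; sign now +1
(29283/17253) = (12030/17253)   [reduce mod 17253]
12030 = 2^1·6015; (2/17253) = -1 since 17253 mod 8 = 5, so (12030/17253) = (-1)^1·(6015/17253); sign now -1
reciprocity: (6015/17253) = +1·(17253/6015) since 6015 mod 4 = 3, 17253 mod 4 = 1; sign now -1
(17253/6015) = (5223/6015)   [reduce mod 6015]
reciprocity: (5223/6015) = -1·(6015/5223) since 5223 mod 4 = 3, 6015 mod 4 = 3; sign now +1
(6015/5223) = (792/5223)   [reduce mod 5223]
792 = 2^3·99; (2/5223) = +1 since 5223 mod 8 = 7, so (792/5223) = (+1)^3·(99/5223); sign now +1
reciprocity: (99/5223) = -1·(5223/99) since 99 mod 4 = 3, 5223 mod 4 = 3; sign now -1
(5223/99) = (75/99)   [reduce mod 99]
reciprocity: (75/99) = -1·(99/75) since 75 mod 4 = 3, 99 mod 4 = 3; sign now +1
(99/75) = (24/75)   [reduce mod 75]
24 = 2^3·3; (2/75) = -1 since 75 mod 8 = 3, so (24/75) = (-1)^3·(3/75); sign now -1
reciprocity: (3/75) = -1·(75/3) since 3 mod 4 = 3, 75 mod 4 = 3; sign now +1
(75/3) = (0/3)   [reduce mod 3]
(0/3) = 0   [gcd(a, n) > 1]; final value = 0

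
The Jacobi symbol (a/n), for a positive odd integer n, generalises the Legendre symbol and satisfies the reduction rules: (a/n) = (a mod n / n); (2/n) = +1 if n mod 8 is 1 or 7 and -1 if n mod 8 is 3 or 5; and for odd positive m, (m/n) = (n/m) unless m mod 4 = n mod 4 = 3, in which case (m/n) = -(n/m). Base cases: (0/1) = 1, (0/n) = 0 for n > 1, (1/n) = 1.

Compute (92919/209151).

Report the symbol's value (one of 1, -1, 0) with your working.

reciprocity: (92919/209151) = -1·(209151/92919) since 92919 mod 4 = 3, 209151 mod 4 = 3; sign now -1
(209151/92919) = (23313/92919)   [reduce mod 92919]
reciprocity: (23313/92919) = +1·(92919/23313) since 23313 mod 4 = 1, 92919 mod 4 = 3; sign now -1
(92919/23313) = (22980/23313)   [reduce mod 23313]
22980 = 2^2·5745; (2/23313) = +1 since 23313 mod 8 = 1, so (22980/23313) = (+1)^2·(5745/23313); sign now -1
reciprocity: (5745/23313) = +1·(23313/5745) since 5745 mod 4 = 1, 23313 mod 4 = 1; sign now -1
(23313/5745) = (333/5745)   [reduce mod 5745]
reciprocity: (333/5745) = +1·(5745/333) since 333 mod 4 = 1, 5745 mod 4 = 1; sign now -1
(5745/333) = (84/333)   [reduce mod 333]
84 = 2^2·21; (2/333) = -1 since 333 mod 8 = 5, so (84/333) = (-1)^2·(21/333); sign now -1
reciprocity: (21/333) = +1·(333/21) since 21 mod 4 = 1, 333 mod 4 = 1; sign now -1
(333/21) = (18/21)   [reduce mod 21]
18 = 2^1·9; (2/21) = -1 since 21 mod 8 = 5, so (18/21) = (-1)^1·(9/21); sign now +1
reciprocity: (9/21) = +1·(21/9) since 9 mod 4 = 1, 21 mod 4 = 1; sign now +1
(21/9) = (3/9)   [reduce mod 9]
reciprocity: (3/9) = +1·(9/3) since 3 mod 4 = 3, 9 mod 4 = 1; sign now +1
(9/3) = (0/3)   [reduce mod 3]
(0/3) = 0   [gcd(a, n) > 1]; final value = 0

0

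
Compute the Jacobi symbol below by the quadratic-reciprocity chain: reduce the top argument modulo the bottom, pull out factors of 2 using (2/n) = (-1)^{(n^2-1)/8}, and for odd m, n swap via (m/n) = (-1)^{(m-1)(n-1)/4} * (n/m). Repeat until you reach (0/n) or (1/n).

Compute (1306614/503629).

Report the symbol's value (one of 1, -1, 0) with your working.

(1306614/503629): 1306614 mod 503629 = 299356, so (1306614/503629) = (299356/503629)
factor out 2^2: 299356 = 2^2·74839; with 503629 mod 8 = 5, (2/503629) = -1; sign now +1; continue with (74839/503629)
flip (74839/503629) -> (503629/74839): both odd, 74839 mod 4 = 3, 503629 mod 4 = 1, so the flip contributes +1; sign now +1
(503629/74839): 503629 mod 74839 = 54595, so (503629/74839) = (54595/74839)
flip (54595/74839) -> (74839/54595): both odd, 54595 mod 4 = 3, 74839 mod 4 = 3, so the flip contributes -1; sign now -1
(74839/54595): 74839 mod 54595 = 20244, so (74839/54595) = (20244/54595)
factor out 2^2: 20244 = 2^2·5061; with 54595 mod 8 = 3, (2/54595) = -1; sign now -1; continue with (5061/54595)
flip (5061/54595) -> (54595/5061): both odd, 5061 mod 4 = 1, 54595 mod 4 = 3, so the flip contributes +1; sign now -1
(54595/5061): 54595 mod 5061 = 3985, so (54595/5061) = (3985/5061)
flip (3985/5061) -> (5061/3985): both odd, 3985 mod 4 = 1, 5061 mod 4 = 1, so the flip contributes +1; sign now -1
(5061/3985): 5061 mod 3985 = 1076, so (5061/3985) = (1076/3985)
factor out 2^2: 1076 = 2^2·269; with 3985 mod 8 = 1, (2/3985) = +1; sign now -1; continue with (269/3985)
flip (269/3985) -> (3985/269): both odd, 269 mod 4 = 1, 3985 mod 4 = 1, so the flip contributes +1; sign now -1
(3985/269): 3985 mod 269 = 219, so (3985/269) = (219/269)
flip (219/269) -> (269/219): both odd, 219 mod 4 = 3, 269 mod 4 = 1, so the flip contributes +1; sign now -1
(269/219): 269 mod 219 = 50, so (269/219) = (50/219)
factor out 2^1: 50 = 2^1·25; with 219 mod 8 = 3, (2/219) = -1; sign now +1; continue with (25/219)
flip (25/219) -> (219/25): both odd, 25 mod 4 = 1, 219 mod 4 = 3, so the flip contributes +1; sign now +1
(219/25): 219 mod 25 = 19, so (219/25) = (19/25)
flip (19/25) -> (25/19): both odd, 19 mod 4 = 3, 25 mod 4 = 1, so the flip contributes +1; sign now +1
(25/19): 25 mod 19 = 6, so (25/19) = (6/19)
factor out 2^1: 6 = 2^1·3; with 19 mod 8 = 3, (2/19) = -1; sign now -1; continue with (3/19)
flip (3/19) -> (19/3): both odd, 3 mod 4 = 3, 19 mod 4 = 3, so the flip contributes -1; sign now +1
(19/3): 19 mod 3 = 1, so (19/3) = (1/3)
reached (1/3) = 1, so the symbol is +1

1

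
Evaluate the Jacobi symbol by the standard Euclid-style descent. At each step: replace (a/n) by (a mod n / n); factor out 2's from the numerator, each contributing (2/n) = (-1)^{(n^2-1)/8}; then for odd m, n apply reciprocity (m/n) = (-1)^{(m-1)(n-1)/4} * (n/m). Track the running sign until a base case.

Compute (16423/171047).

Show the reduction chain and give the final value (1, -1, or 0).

flip (16423/171047) -> (171047/16423): both odd, 16423 mod 4 = 3, 171047 mod 4 = 3, so the flip contributes -1; sign now -1
(171047/16423): 171047 mod 16423 = 6817, so (171047/16423) = (6817/16423)
flip (6817/16423) -> (16423/6817): both odd, 6817 mod 4 = 1, 16423 mod 4 = 3, so the flip contributes +1; sign now -1
(16423/6817): 16423 mod 6817 = 2789, so (16423/6817) = (2789/6817)
flip (2789/6817) -> (6817/2789): both odd, 2789 mod 4 = 1, 6817 mod 4 = 1, so the flip contributes +1; sign now -1
(6817/2789): 6817 mod 2789 = 1239, so (6817/2789) = (1239/2789)
flip (1239/2789) -> (2789/1239): both odd, 1239 mod 4 = 3, 2789 mod 4 = 1, so the flip contributes +1; sign now -1
(2789/1239): 2789 mod 1239 = 311, so (2789/1239) = (311/1239)
flip (311/1239) -> (1239/311): both odd, 311 mod 4 = 3, 1239 mod 4 = 3, so the flip contributes -1; sign now +1
(1239/311): 1239 mod 311 = 306, so (1239/311) = (306/311)
factor out 2^1: 306 = 2^1·153; with 311 mod 8 = 7, (2/311) = +1; sign now +1; continue with (153/311)
flip (153/311) -> (311/153): both odd, 153 mod 4 = 1, 311 mod 4 = 3, so the flip contributes +1; sign now +1
(311/153): 311 mod 153 = 5, so (311/153) = (5/153)
flip (5/153) -> (153/5): both odd, 5 mod 4 = 1, 153 mod 4 = 1, so the flip contributes +1; sign now +1
(153/5): 153 mod 5 = 3, so (153/5) = (3/5)
flip (3/5) -> (5/3): both odd, 3 mod 4 = 3, 5 mod 4 = 1, so the flip contributes +1; sign now +1
(5/3): 5 mod 3 = 2, so (5/3) = (2/3)
factor out 2^1: 2 = 2^1·1; with 3 mod 8 = 3, (2/3) = -1; sign now -1; continue with (1/3)
reached (1/3) = 1, so the symbol is -1

-1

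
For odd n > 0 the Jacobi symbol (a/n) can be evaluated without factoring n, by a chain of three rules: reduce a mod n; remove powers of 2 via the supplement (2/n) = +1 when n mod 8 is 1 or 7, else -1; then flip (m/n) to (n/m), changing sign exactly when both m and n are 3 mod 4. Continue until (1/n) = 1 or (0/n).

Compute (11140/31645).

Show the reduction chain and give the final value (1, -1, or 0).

factor out 2^2: 11140 = 2^2·2785; with 31645 mod 8 = 5, (2/31645) = -1; sign now +1; continue with (2785/31645)
flip (2785/31645) -> (31645/2785): both odd, 2785 mod 4 = 1, 31645 mod 4 = 1, so the flip contributes +1; sign now +1
(31645/2785): 31645 mod 2785 = 1010, so (31645/2785) = (1010/2785)
factor out 2^1: 1010 = 2^1·505; with 2785 mod 8 = 1, (2/2785) = +1; sign now +1; continue with (505/2785)
flip (505/2785) -> (2785/505): both odd, 505 mod 4 = 1, 2785 mod 4 = 1, so the flip contributes +1; sign now +1
(2785/505): 2785 mod 505 = 260, so (2785/505) = (260/505)
factor out 2^2: 260 = 2^2·65; with 505 mod 8 = 1, (2/505) = +1; sign now +1; continue with (65/505)
flip (65/505) -> (505/65): both odd, 65 mod 4 = 1, 505 mod 4 = 1, so the flip contributes +1; sign now +1
(505/65): 505 mod 65 = 50, so (505/65) = (50/65)
factor out 2^1: 50 = 2^1·25; with 65 mod 8 = 1, (2/65) = +1; sign now +1; continue with (25/65)
flip (25/65) -> (65/25): both odd, 25 mod 4 = 1, 65 mod 4 = 1, so the flip contributes +1; sign now +1
(65/25): 65 mod 25 = 15, so (65/25) = (15/25)
flip (15/25) -> (25/15): both odd, 15 mod 4 = 3, 25 mod 4 = 1, so the flip contributes +1; sign now +1
(25/15): 25 mod 15 = 10, so (25/15) = (10/15)
factor out 2^1: 10 = 2^1·5; with 15 mod 8 = 7, (2/15) = +1; sign now +1; continue with (5/15)
flip (5/15) -> (15/5): both odd, 5 mod 4 = 1, 15 mod 4 = 3, so the flip contributes +1; sign now +1
(15/5): 15 mod 5 = 0, so (15/5) = (0/5)
reached (0/5); gcd(a, n) > 1, so (0/5) = 0 and the symbol is 0

0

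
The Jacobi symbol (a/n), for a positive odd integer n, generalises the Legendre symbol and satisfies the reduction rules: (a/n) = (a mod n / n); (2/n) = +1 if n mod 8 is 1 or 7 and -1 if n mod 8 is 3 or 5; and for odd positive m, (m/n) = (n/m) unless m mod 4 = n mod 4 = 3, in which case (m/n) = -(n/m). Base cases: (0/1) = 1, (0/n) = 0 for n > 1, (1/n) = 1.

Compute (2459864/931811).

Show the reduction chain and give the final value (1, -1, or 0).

(2459864/931811): 2459864 mod 931811 = 596242, so (2459864/931811) = (596242/931811)
factor out 2^1: 596242 = 2^1·298121; with 931811 mod 8 = 3, (2/931811) = -1; sign now -1; continue with (298121/931811)
flip (298121/931811) -> (931811/298121): both odd, 298121 mod 4 = 1, 931811 mod 4 = 3, so the flip contributes +1; sign now -1
(931811/298121): 931811 mod 298121 = 37448, so (931811/298121) = (37448/298121)
factor out 2^3: 37448 = 2^3·4681; with 298121 mod 8 = 1, (2/298121) = +1; sign now -1; continue with (4681/298121)
flip (4681/298121) -> (298121/4681): both odd, 4681 mod 4 = 1, 298121 mod 4 = 1, so the flip contributes +1; sign now -1
(298121/4681): 298121 mod 4681 = 3218, so (298121/4681) = (3218/4681)
factor out 2^1: 3218 = 2^1·1609; with 4681 mod 8 = 1, (2/4681) = +1; sign now -1; continue with (1609/4681)
flip (1609/4681) -> (4681/1609): both odd, 1609 mod 4 = 1, 4681 mod 4 = 1, so the flip contributes +1; sign now -1
(4681/1609): 4681 mod 1609 = 1463, so (4681/1609) = (1463/1609)
flip (1463/1609) -> (1609/1463): both odd, 1463 mod 4 = 3, 1609 mod 4 = 1, so the flip contributes +1; sign now -1
(1609/1463): 1609 mod 1463 = 146, so (1609/1463) = (146/1463)
factor out 2^1: 146 = 2^1·73; with 1463 mod 8 = 7, (2/1463) = +1; sign now -1; continue with (73/1463)
flip (73/1463) -> (1463/73): both odd, 73 mod 4 = 1, 1463 mod 4 = 3, so the flip contributes +1; sign now -1
(1463/73): 1463 mod 73 = 3, so (1463/73) = (3/73)
flip (3/73) -> (73/3): both odd, 3 mod 4 = 3, 73 mod 4 = 1, so the flip contributes +1; sign now -1
(73/3): 73 mod 3 = 1, so (73/3) = (1/3)
reached (1/3) = 1, so the symbol is -1

-1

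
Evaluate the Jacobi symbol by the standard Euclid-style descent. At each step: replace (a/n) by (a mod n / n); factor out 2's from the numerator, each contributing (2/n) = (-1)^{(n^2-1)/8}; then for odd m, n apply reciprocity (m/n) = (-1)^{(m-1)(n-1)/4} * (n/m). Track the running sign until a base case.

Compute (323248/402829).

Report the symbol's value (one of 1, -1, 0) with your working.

factor out 2^4: 323248 = 2^4·20203; with 402829 mod 8 = 5, (2/402829) = -1; sign now +1; continue with (20203/402829)
flip (20203/402829) -> (402829/20203): both odd, 20203 mod 4 = 3, 402829 mod 4 = 1, so the flip contributes +1; sign now +1
(402829/20203): 402829 mod 20203 = 18972, so (402829/20203) = (18972/20203)
factor out 2^2: 18972 = 2^2·4743; with 20203 mod 8 = 3, (2/20203) = -1; sign now +1; continue with (4743/20203)
flip (4743/20203) -> (20203/4743): both odd, 4743 mod 4 = 3, 20203 mod 4 = 3, so the flip contributes -1; sign now -1
(20203/4743): 20203 mod 4743 = 1231, so (20203/4743) = (1231/4743)
flip (1231/4743) -> (4743/1231): both odd, 1231 mod 4 = 3, 4743 mod 4 = 3, so the flip contributes -1; sign now +1
(4743/1231): 4743 mod 1231 = 1050, so (4743/1231) = (1050/1231)
factor out 2^1: 1050 = 2^1·525; with 1231 mod 8 = 7, (2/1231) = +1; sign now +1; continue with (525/1231)
flip (525/1231) -> (1231/525): both odd, 525 mod 4 = 1, 1231 mod 4 = 3, so the flip contributes +1; sign now +1
(1231/525): 1231 mod 525 = 181, so (1231/525) = (181/525)
flip (181/525) -> (525/181): both odd, 181 mod 4 = 1, 525 mod 4 = 1, so the flip contributes +1; sign now +1
(525/181): 525 mod 181 = 163, so (525/181) = (163/181)
flip (163/181) -> (181/163): both odd, 163 mod 4 = 3, 181 mod 4 = 1, so the flip contributes +1; sign now +1
(181/163): 181 mod 163 = 18, so (181/163) = (18/163)
factor out 2^1: 18 = 2^1·9; with 163 mod 8 = 3, (2/163) = -1; sign now -1; continue with (9/163)
flip (9/163) -> (163/9): both odd, 9 mod 4 = 1, 163 mod 4 = 3, so the flip contributes +1; sign now -1
(163/9): 163 mod 9 = 1, so (163/9) = (1/9)
reached (1/9) = 1, so the symbol is -1

-1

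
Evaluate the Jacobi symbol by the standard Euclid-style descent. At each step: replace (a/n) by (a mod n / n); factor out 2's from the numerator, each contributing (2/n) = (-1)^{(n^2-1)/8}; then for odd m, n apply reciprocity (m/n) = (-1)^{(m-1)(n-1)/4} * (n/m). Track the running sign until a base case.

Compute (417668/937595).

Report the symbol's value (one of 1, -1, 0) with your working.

1

factor out 2^2: 417668 = 2^2·104417; with 937595 mod 8 = 3, (2/937595) = -1; sign now +1; continue with (104417/937595)
flip (104417/937595) -> (937595/104417): both odd, 104417 mod 4 = 1, 937595 mod 4 = 3, so the flip contributes +1; sign now +1
(937595/104417): 937595 mod 104417 = 102259, so (937595/104417) = (102259/104417)
flip (102259/104417) -> (104417/102259): both odd, 102259 mod 4 = 3, 104417 mod 4 = 1, so the flip contributes +1; sign now +1
(104417/102259): 104417 mod 102259 = 2158, so (104417/102259) = (2158/102259)
factor out 2^1: 2158 = 2^1·1079; with 102259 mod 8 = 3, (2/102259) = -1; sign now -1; continue with (1079/102259)
flip (1079/102259) -> (102259/1079): both odd, 1079 mod 4 = 3, 102259 mod 4 = 3, so the flip contributes -1; sign now +1
(102259/1079): 102259 mod 1079 = 833, so (102259/1079) = (833/1079)
flip (833/1079) -> (1079/833): both odd, 833 mod 4 = 1, 1079 mod 4 = 3, so the flip contributes +1; sign now +1
(1079/833): 1079 mod 833 = 246, so (1079/833) = (246/833)
factor out 2^1: 246 = 2^1·123; with 833 mod 8 = 1, (2/833) = +1; sign now +1; continue with (123/833)
flip (123/833) -> (833/123): both odd, 123 mod 4 = 3, 833 mod 4 = 1, so the flip contributes +1; sign now +1
(833/123): 833 mod 123 = 95, so (833/123) = (95/123)
flip (95/123) -> (123/95): both odd, 95 mod 4 = 3, 123 mod 4 = 3, so the flip contributes -1; sign now -1
(123/95): 123 mod 95 = 28, so (123/95) = (28/95)
factor out 2^2: 28 = 2^2·7; with 95 mod 8 = 7, (2/95) = +1; sign now -1; continue with (7/95)
flip (7/95) -> (95/7): both odd, 7 mod 4 = 3, 95 mod 4 = 3, so the flip contributes -1; sign now +1
(95/7): 95 mod 7 = 4, so (95/7) = (4/7)
factor out 2^2: 4 = 2^2·1; with 7 mod 8 = 7, (2/7) = +1; sign now +1; continue with (1/7)
reached (1/7) = 1, so the symbol is +1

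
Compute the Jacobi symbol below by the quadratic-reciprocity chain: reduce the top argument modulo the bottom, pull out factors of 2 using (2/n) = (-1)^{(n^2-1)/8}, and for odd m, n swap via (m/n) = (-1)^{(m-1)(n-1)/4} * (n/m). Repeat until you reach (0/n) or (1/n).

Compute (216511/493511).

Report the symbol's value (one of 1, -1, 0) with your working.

flip (216511/493511) -> (493511/216511): both odd, 216511 mod 4 = 3, 493511 mod 4 = 3, so the flip contributes -1; sign now -1
(493511/216511): 493511 mod 216511 = 60489, so (493511/216511) = (60489/216511)
flip (60489/216511) -> (216511/60489): both odd, 60489 mod 4 = 1, 216511 mod 4 = 3, so the flip contributes +1; sign now -1
(216511/60489): 216511 mod 60489 = 35044, so (216511/60489) = (35044/60489)
factor out 2^2: 35044 = 2^2·8761; with 60489 mod 8 = 1, (2/60489) = +1; sign now -1; continue with (8761/60489)
flip (8761/60489) -> (60489/8761): both odd, 8761 mod 4 = 1, 60489 mod 4 = 1, so the flip contributes +1; sign now -1
(60489/8761): 60489 mod 8761 = 7923, so (60489/8761) = (7923/8761)
flip (7923/8761) -> (8761/7923): both odd, 7923 mod 4 = 3, 8761 mod 4 = 1, so the flip contributes +1; sign now -1
(8761/7923): 8761 mod 7923 = 838, so (8761/7923) = (838/7923)
factor out 2^1: 838 = 2^1·419; with 7923 mod 8 = 3, (2/7923) = -1; sign now +1; continue with (419/7923)
flip (419/7923) -> (7923/419): both odd, 419 mod 4 = 3, 7923 mod 4 = 3, so the flip contributes -1; sign now -1
(7923/419): 7923 mod 419 = 381, so (7923/419) = (381/419)
flip (381/419) -> (419/381): both odd, 381 mod 4 = 1, 419 mod 4 = 3, so the flip contributes +1; sign now -1
(419/381): 419 mod 381 = 38, so (419/381) = (38/381)
factor out 2^1: 38 = 2^1·19; with 381 mod 8 = 5, (2/381) = -1; sign now +1; continue with (19/381)
flip (19/381) -> (381/19): both odd, 19 mod 4 = 3, 381 mod 4 = 1, so the flip contributes +1; sign now +1
(381/19): 381 mod 19 = 1, so (381/19) = (1/19)
reached (1/19) = 1, so the symbol is +1

1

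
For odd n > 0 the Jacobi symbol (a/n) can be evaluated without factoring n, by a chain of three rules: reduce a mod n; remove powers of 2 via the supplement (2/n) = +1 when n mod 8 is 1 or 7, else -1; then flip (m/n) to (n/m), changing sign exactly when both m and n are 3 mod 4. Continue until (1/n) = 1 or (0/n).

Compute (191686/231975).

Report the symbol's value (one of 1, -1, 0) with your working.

-1

191686 = 2^1·95843; (2/231975) = +1 since 231975 mod 8 = 7, so (191686/231975) = (+1)^1·(95843/231975); sign now +1
reciprocity: (95843/231975) = -1·(231975/95843) since 95843 mod 4 = 3, 231975 mod 4 = 3; sign now -1
(231975/95843) = (40289/95843)   [reduce mod 95843]
reciprocity: (40289/95843) = +1·(95843/40289) since 40289 mod 4 = 1, 95843 mod 4 = 3; sign now -1
(95843/40289) = (15265/40289)   [reduce mod 40289]
reciprocity: (15265/40289) = +1·(40289/15265) since 15265 mod 4 = 1, 40289 mod 4 = 1; sign now -1
(40289/15265) = (9759/15265)   [reduce mod 15265]
reciprocity: (9759/15265) = +1·(15265/9759) since 9759 mod 4 = 3, 15265 mod 4 = 1; sign now -1
(15265/9759) = (5506/9759)   [reduce mod 9759]
5506 = 2^1·2753; (2/9759) = +1 since 9759 mod 8 = 7, so (5506/9759) = (+1)^1·(2753/9759); sign now -1
reciprocity: (2753/9759) = +1·(9759/2753) since 2753 mod 4 = 1, 9759 mod 4 = 3; sign now -1
(9759/2753) = (1500/2753)   [reduce mod 2753]
1500 = 2^2·375; (2/2753) = +1 since 2753 mod 8 = 1, so (1500/2753) = (+1)^2·(375/2753); sign now -1
reciprocity: (375/2753) = +1·(2753/375) since 375 mod 4 = 3, 2753 mod 4 = 1; sign now -1
(2753/375) = (128/375)   [reduce mod 375]
128 = 2^7·1; (2/375) = +1 since 375 mod 8 = 7, so (128/375) = (+1)^7·(1/375); sign now -1
(1/375) = 1; final value = sign = -1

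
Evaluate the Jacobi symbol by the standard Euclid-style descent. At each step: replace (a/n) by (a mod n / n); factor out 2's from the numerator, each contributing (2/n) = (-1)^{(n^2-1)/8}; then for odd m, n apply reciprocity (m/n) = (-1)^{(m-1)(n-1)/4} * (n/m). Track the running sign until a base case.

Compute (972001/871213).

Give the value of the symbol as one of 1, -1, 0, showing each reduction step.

1

(972001/871213) = (100788/871213)   [reduce mod 871213]
100788 = 2^2·25197; (2/871213) = -1 since 871213 mod 8 = 5, so (100788/871213) = (-1)^2·(25197/871213); sign now +1
reciprocity: (25197/871213) = +1·(871213/25197) since 25197 mod 4 = 1, 871213 mod 4 = 1; sign now +1
(871213/25197) = (14515/25197)   [reduce mod 25197]
reciprocity: (14515/25197) = +1·(25197/14515) since 14515 mod 4 = 3, 25197 mod 4 = 1; sign now +1
(25197/14515) = (10682/14515)   [reduce mod 14515]
10682 = 2^1·5341; (2/14515) = -1 since 14515 mod 8 = 3, so (10682/14515) = (-1)^1·(5341/14515); sign now -1
reciprocity: (5341/14515) = +1·(14515/5341) since 5341 mod 4 = 1, 14515 mod 4 = 3; sign now -1
(14515/5341) = (3833/5341)   [reduce mod 5341]
reciprocity: (3833/5341) = +1·(5341/3833) since 3833 mod 4 = 1, 5341 mod 4 = 1; sign now -1
(5341/3833) = (1508/3833)   [reduce mod 3833]
1508 = 2^2·377; (2/3833) = +1 since 3833 mod 8 = 1, so (1508/3833) = (+1)^2·(377/3833); sign now -1
reciprocity: (377/3833) = +1·(3833/377) since 377 mod 4 = 1, 3833 mod 4 = 1; sign now -1
(3833/377) = (63/377)   [reduce mod 377]
reciprocity: (63/377) = +1·(377/63) since 63 mod 4 = 3, 377 mod 4 = 1; sign now -1
(377/63) = (62/63)   [reduce mod 63]
62 = 2^1·31; (2/63) = +1 since 63 mod 8 = 7, so (62/63) = (+1)^1·(31/63); sign now -1
reciprocity: (31/63) = -1·(63/31) since 31 mod 4 = 3, 63 mod 4 = 3; sign now +1
(63/31) = (1/31)   [reduce mod 31]
(1/31) = 1; final value = sign = +1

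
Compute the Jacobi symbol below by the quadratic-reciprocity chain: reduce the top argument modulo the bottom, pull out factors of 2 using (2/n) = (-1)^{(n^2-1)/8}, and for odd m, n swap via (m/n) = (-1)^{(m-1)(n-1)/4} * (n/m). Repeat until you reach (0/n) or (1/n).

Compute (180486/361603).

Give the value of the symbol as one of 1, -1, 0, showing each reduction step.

180486 = 2^1·90243; (2/361603) = -1 since 361603 mod 8 = 3, so (180486/361603) = (-1)^1·(90243/361603); sign now -1
reciprocity: (90243/361603) = -1·(361603/90243) since 90243 mod 4 = 3, 361603 mod 4 = 3; sign now +1
(361603/90243) = (631/90243)   [reduce mod 90243]
reciprocity: (631/90243) = -1·(90243/631) since 631 mod 4 = 3, 90243 mod 4 = 3; sign now -1
(90243/631) = (10/631)   [reduce mod 631]
10 = 2^1·5; (2/631) = +1 since 631 mod 8 = 7, so (10/631) = (+1)^1·(5/631); sign now -1
reciprocity: (5/631) = +1·(631/5) since 5 mod 4 = 1, 631 mod 4 = 3; sign now -1
(631/5) = (1/5)   [reduce mod 5]
(1/5) = 1; final value = sign = -1

-1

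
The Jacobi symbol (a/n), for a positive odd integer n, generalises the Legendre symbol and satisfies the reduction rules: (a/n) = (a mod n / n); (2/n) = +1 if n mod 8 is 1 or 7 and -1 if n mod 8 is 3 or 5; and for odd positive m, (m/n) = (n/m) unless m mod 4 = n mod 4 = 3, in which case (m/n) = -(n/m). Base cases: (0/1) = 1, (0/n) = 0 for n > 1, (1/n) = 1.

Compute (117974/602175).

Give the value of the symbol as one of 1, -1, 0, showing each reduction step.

factor out 2^1: 117974 = 2^1·58987; with 602175 mod 8 = 7, (2/602175) = +1; sign now +1; continue with (58987/602175)
flip (58987/602175) -> (602175/58987): both odd, 58987 mod 4 = 3, 602175 mod 4 = 3, so the flip contributes -1; sign now -1
(602175/58987): 602175 mod 58987 = 12305, so (602175/58987) = (12305/58987)
flip (12305/58987) -> (58987/12305): both odd, 12305 mod 4 = 1, 58987 mod 4 = 3, so the flip contributes +1; sign now -1
(58987/12305): 58987 mod 12305 = 9767, so (58987/12305) = (9767/12305)
flip (9767/12305) -> (12305/9767): both odd, 9767 mod 4 = 3, 12305 mod 4 = 1, so the flip contributes +1; sign now -1
(12305/9767): 12305 mod 9767 = 2538, so (12305/9767) = (2538/9767)
factor out 2^1: 2538 = 2^1·1269; with 9767 mod 8 = 7, (2/9767) = +1; sign now -1; continue with (1269/9767)
flip (1269/9767) -> (9767/1269): both odd, 1269 mod 4 = 1, 9767 mod 4 = 3, so the flip contributes +1; sign now -1
(9767/1269): 9767 mod 1269 = 884, so (9767/1269) = (884/1269)
factor out 2^2: 884 = 2^2·221; with 1269 mod 8 = 5, (2/1269) = -1; sign now -1; continue with (221/1269)
flip (221/1269) -> (1269/221): both odd, 221 mod 4 = 1, 1269 mod 4 = 1, so the flip contributes +1; sign now -1
(1269/221): 1269 mod 221 = 164, so (1269/221) = (164/221)
factor out 2^2: 164 = 2^2·41; with 221 mod 8 = 5, (2/221) = -1; sign now -1; continue with (41/221)
flip (41/221) -> (221/41): both odd, 41 mod 4 = 1, 221 mod 4 = 1, so the flip contributes +1; sign now -1
(221/41): 221 mod 41 = 16, so (221/41) = (16/41)
factor out 2^4: 16 = 2^4·1; with 41 mod 8 = 1, (2/41) = +1; sign now -1; continue with (1/41)
reached (1/41) = 1, so the symbol is -1

-1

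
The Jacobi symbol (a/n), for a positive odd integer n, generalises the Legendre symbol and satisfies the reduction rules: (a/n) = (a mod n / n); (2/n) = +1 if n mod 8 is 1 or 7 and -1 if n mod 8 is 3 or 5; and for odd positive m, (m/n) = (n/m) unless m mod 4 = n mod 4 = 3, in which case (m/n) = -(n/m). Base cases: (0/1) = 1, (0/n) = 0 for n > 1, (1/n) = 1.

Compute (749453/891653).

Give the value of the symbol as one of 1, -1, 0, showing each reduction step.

1

flip (749453/891653) -> (891653/749453): both odd, 749453 mod 4 = 1, 891653 mod 4 = 1, so the flip contributes +1; sign now +1
(891653/749453): 891653 mod 749453 = 142200, so (891653/749453) = (142200/749453)
factor out 2^3: 142200 = 2^3·17775; with 749453 mod 8 = 5, (2/749453) = -1; sign now -1; continue with (17775/749453)
flip (17775/749453) -> (749453/17775): both odd, 17775 mod 4 = 3, 749453 mod 4 = 1, so the flip contributes +1; sign now -1
(749453/17775): 749453 mod 17775 = 2903, so (749453/17775) = (2903/17775)
flip (2903/17775) -> (17775/2903): both odd, 2903 mod 4 = 3, 17775 mod 4 = 3, so the flip contributes -1; sign now +1
(17775/2903): 17775 mod 2903 = 357, so (17775/2903) = (357/2903)
flip (357/2903) -> (2903/357): both odd, 357 mod 4 = 1, 2903 mod 4 = 3, so the flip contributes +1; sign now +1
(2903/357): 2903 mod 357 = 47, so (2903/357) = (47/357)
flip (47/357) -> (357/47): both odd, 47 mod 4 = 3, 357 mod 4 = 1, so the flip contributes +1; sign now +1
(357/47): 357 mod 47 = 28, so (357/47) = (28/47)
factor out 2^2: 28 = 2^2·7; with 47 mod 8 = 7, (2/47) = +1; sign now +1; continue with (7/47)
flip (7/47) -> (47/7): both odd, 7 mod 4 = 3, 47 mod 4 = 3, so the flip contributes -1; sign now -1
(47/7): 47 mod 7 = 5, so (47/7) = (5/7)
flip (5/7) -> (7/5): both odd, 5 mod 4 = 1, 7 mod 4 = 3, so the flip contributes +1; sign now -1
(7/5): 7 mod 5 = 2, so (7/5) = (2/5)
factor out 2^1: 2 = 2^1·1; with 5 mod 8 = 5, (2/5) = -1; sign now +1; continue with (1/5)
reached (1/5) = 1, so the symbol is +1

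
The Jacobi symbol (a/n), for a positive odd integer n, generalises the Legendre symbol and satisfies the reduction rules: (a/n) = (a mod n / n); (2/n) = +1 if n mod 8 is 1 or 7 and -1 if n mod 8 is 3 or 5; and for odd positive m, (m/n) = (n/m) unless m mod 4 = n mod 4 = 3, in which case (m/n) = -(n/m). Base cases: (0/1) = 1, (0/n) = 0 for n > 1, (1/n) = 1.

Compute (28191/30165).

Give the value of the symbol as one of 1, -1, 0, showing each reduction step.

0

flip (28191/30165) -> (30165/28191): both odd, 28191 mod 4 = 3, 30165 mod 4 = 1, so the flip contributes +1; sign now +1
(30165/28191): 30165 mod 28191 = 1974, so (30165/28191) = (1974/28191)
factor out 2^1: 1974 = 2^1·987; with 28191 mod 8 = 7, (2/28191) = +1; sign now +1; continue with (987/28191)
flip (987/28191) -> (28191/987): both odd, 987 mod 4 = 3, 28191 mod 4 = 3, so the flip contributes -1; sign now -1
(28191/987): 28191 mod 987 = 555, so (28191/987) = (555/987)
flip (555/987) -> (987/555): both odd, 555 mod 4 = 3, 987 mod 4 = 3, so the flip contributes -1; sign now +1
(987/555): 987 mod 555 = 432, so (987/555) = (432/555)
factor out 2^4: 432 = 2^4·27; with 555 mod 8 = 3, (2/555) = -1; sign now +1; continue with (27/555)
flip (27/555) -> (555/27): both odd, 27 mod 4 = 3, 555 mod 4 = 3, so the flip contributes -1; sign now -1
(555/27): 555 mod 27 = 15, so (555/27) = (15/27)
flip (15/27) -> (27/15): both odd, 15 mod 4 = 3, 27 mod 4 = 3, so the flip contributes -1; sign now +1
(27/15): 27 mod 15 = 12, so (27/15) = (12/15)
factor out 2^2: 12 = 2^2·3; with 15 mod 8 = 7, (2/15) = +1; sign now +1; continue with (3/15)
flip (3/15) -> (15/3): both odd, 3 mod 4 = 3, 15 mod 4 = 3, so the flip contributes -1; sign now -1
(15/3): 15 mod 3 = 0, so (15/3) = (0/3)
reached (0/3); gcd(a, n) > 1, so (0/3) = 0 and the symbol is 0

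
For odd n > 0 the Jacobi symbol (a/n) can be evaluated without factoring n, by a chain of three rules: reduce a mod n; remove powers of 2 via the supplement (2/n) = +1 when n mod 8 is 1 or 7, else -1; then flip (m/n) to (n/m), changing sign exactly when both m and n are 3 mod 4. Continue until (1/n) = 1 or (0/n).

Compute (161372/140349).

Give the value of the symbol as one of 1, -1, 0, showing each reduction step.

(161372/140349) = (21023/140349)   [reduce mod 140349]
reciprocity: (21023/140349) = +1·(140349/21023) since 21023 mod 4 = 3, 140349 mod 4 = 1; sign now +1
(140349/21023) = (14211/21023)   [reduce mod 21023]
reciprocity: (14211/21023) = -1·(21023/14211) since 14211 mod 4 = 3, 21023 mod 4 = 3; sign now -1
(21023/14211) = (6812/14211)   [reduce mod 14211]
6812 = 2^2·1703; (2/14211) = -1 since 14211 mod 8 = 3, so (6812/14211) = (-1)^2·(1703/14211); sign now -1
reciprocity: (1703/14211) = -1·(14211/1703) since 1703 mod 4 = 3, 14211 mod 4 = 3; sign now +1
(14211/1703) = (587/1703)   [reduce mod 1703]
reciprocity: (587/1703) = -1·(1703/587) since 587 mod 4 = 3, 1703 mod 4 = 3; sign now -1
(1703/587) = (529/587)   [reduce mod 587]
reciprocity: (529/587) = +1·(587/529) since 529 mod 4 = 1, 587 mod 4 = 3; sign now -1
(587/529) = (58/529)   [reduce mod 529]
58 = 2^1·29; (2/529) = +1 since 529 mod 8 = 1, so (58/529) = (+1)^1·(29/529); sign now -1
reciprocity: (29/529) = +1·(529/29) since 29 mod 4 = 1, 529 mod 4 = 1; sign now -1
(529/29) = (7/29)   [reduce mod 29]
reciprocity: (7/29) = +1·(29/7) since 7 mod 4 = 3, 29 mod 4 = 1; sign now -1
(29/7) = (1/7)   [reduce mod 7]
(1/7) = 1; final value = sign = -1

-1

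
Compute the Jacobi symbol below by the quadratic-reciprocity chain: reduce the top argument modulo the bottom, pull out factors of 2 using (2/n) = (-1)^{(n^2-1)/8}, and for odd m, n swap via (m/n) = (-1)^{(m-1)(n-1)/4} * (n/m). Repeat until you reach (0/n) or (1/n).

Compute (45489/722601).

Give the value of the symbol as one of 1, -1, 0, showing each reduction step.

flip (45489/722601) -> (722601/45489): both odd, 45489 mod 4 = 1, 722601 mod 4 = 1, so the flip contributes +1; sign now +1
(722601/45489): 722601 mod 45489 = 40266, so (722601/45489) = (40266/45489)
factor out 2^1: 40266 = 2^1·20133; with 45489 mod 8 = 1, (2/45489) = +1; sign now +1; continue with (20133/45489)
flip (20133/45489) -> (45489/20133): both odd, 20133 mod 4 = 1, 45489 mod 4 = 1, so the flip contributes +1; sign now +1
(45489/20133): 45489 mod 20133 = 5223, so (45489/20133) = (5223/20133)
flip (5223/20133) -> (20133/5223): both odd, 5223 mod 4 = 3, 20133 mod 4 = 1, so the flip contributes +1; sign now +1
(20133/5223): 20133 mod 5223 = 4464, so (20133/5223) = (4464/5223)
factor out 2^4: 4464 = 2^4·279; with 5223 mod 8 = 7, (2/5223) = +1; sign now +1; continue with (279/5223)
flip (279/5223) -> (5223/279): both odd, 279 mod 4 = 3, 5223 mod 4 = 3, so the flip contributes -1; sign now -1
(5223/279): 5223 mod 279 = 201, so (5223/279) = (201/279)
flip (201/279) -> (279/201): both odd, 201 mod 4 = 1, 279 mod 4 = 3, so the flip contributes +1; sign now -1
(279/201): 279 mod 201 = 78, so (279/201) = (78/201)
factor out 2^1: 78 = 2^1·39; with 201 mod 8 = 1, (2/201) = +1; sign now -1; continue with (39/201)
flip (39/201) -> (201/39): both odd, 39 mod 4 = 3, 201 mod 4 = 1, so the flip contributes +1; sign now -1
(201/39): 201 mod 39 = 6, so (201/39) = (6/39)
factor out 2^1: 6 = 2^1·3; with 39 mod 8 = 7, (2/39) = +1; sign now -1; continue with (3/39)
flip (3/39) -> (39/3): both odd, 3 mod 4 = 3, 39 mod 4 = 3, so the flip contributes -1; sign now +1
(39/3): 39 mod 3 = 0, so (39/3) = (0/3)
reached (0/3); gcd(a, n) > 1, so (0/3) = 0 and the symbol is 0

0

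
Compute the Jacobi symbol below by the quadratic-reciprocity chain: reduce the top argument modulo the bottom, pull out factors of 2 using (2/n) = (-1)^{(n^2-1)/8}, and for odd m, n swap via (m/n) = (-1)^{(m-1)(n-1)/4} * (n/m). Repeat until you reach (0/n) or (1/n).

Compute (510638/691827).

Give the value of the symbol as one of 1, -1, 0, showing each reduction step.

-1

factor out 2^1: 510638 = 2^1·255319; with 691827 mod 8 = 3, (2/691827) = -1; sign now -1; continue with (255319/691827)
flip (255319/691827) -> (691827/255319): both odd, 255319 mod 4 = 3, 691827 mod 4 = 3, so the flip contributes -1; sign now +1
(691827/255319): 691827 mod 255319 = 181189, so (691827/255319) = (181189/255319)
flip (181189/255319) -> (255319/181189): both odd, 181189 mod 4 = 1, 255319 mod 4 = 3, so the flip contributes +1; sign now +1
(255319/181189): 255319 mod 181189 = 74130, so (255319/181189) = (74130/181189)
factor out 2^1: 74130 = 2^1·37065; with 181189 mod 8 = 5, (2/181189) = -1; sign now -1; continue with (37065/181189)
flip (37065/181189) -> (181189/37065): both odd, 37065 mod 4 = 1, 181189 mod 4 = 1, so the flip contributes +1; sign now -1
(181189/37065): 181189 mod 37065 = 32929, so (181189/37065) = (32929/37065)
flip (32929/37065) -> (37065/32929): both odd, 32929 mod 4 = 1, 37065 mod 4 = 1, so the flip contributes +1; sign now -1
(37065/32929): 37065 mod 32929 = 4136, so (37065/32929) = (4136/32929)
factor out 2^3: 4136 = 2^3·517; with 32929 mod 8 = 1, (2/32929) = +1; sign now -1; continue with (517/32929)
flip (517/32929) -> (32929/517): both odd, 517 mod 4 = 1, 32929 mod 4 = 1, so the flip contributes +1; sign now -1
(32929/517): 32929 mod 517 = 358, so (32929/517) = (358/517)
factor out 2^1: 358 = 2^1·179; with 517 mod 8 = 5, (2/517) = -1; sign now +1; continue with (179/517)
flip (179/517) -> (517/179): both odd, 179 mod 4 = 3, 517 mod 4 = 1, so the flip contributes +1; sign now +1
(517/179): 517 mod 179 = 159, so (517/179) = (159/179)
flip (159/179) -> (179/159): both odd, 159 mod 4 = 3, 179 mod 4 = 3, so the flip contributes -1; sign now -1
(179/159): 179 mod 159 = 20, so (179/159) = (20/159)
factor out 2^2: 20 = 2^2·5; with 159 mod 8 = 7, (2/159) = +1; sign now -1; continue with (5/159)
flip (5/159) -> (159/5): both odd, 5 mod 4 = 1, 159 mod 4 = 3, so the flip contributes +1; sign now -1
(159/5): 159 mod 5 = 4, so (159/5) = (4/5)
factor out 2^2: 4 = 2^2·1; with 5 mod 8 = 5, (2/5) = -1; sign now -1; continue with (1/5)
reached (1/5) = 1, so the symbol is -1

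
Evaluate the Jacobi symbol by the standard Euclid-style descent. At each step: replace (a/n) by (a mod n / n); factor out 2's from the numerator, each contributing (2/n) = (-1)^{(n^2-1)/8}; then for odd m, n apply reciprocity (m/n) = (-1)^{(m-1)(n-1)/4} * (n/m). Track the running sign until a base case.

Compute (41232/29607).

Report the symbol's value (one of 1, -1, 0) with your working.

0

(41232/29607): 41232 mod 29607 = 11625, so (41232/29607) = (11625/29607)
flip (11625/29607) -> (29607/11625): both odd, 11625 mod 4 = 1, 29607 mod 4 = 3, so the flip contributes +1; sign now +1
(29607/11625): 29607 mod 11625 = 6357, so (29607/11625) = (6357/11625)
flip (6357/11625) -> (11625/6357): both odd, 6357 mod 4 = 1, 11625 mod 4 = 1, so the flip contributes +1; sign now +1
(11625/6357): 11625 mod 6357 = 5268, so (11625/6357) = (5268/6357)
factor out 2^2: 5268 = 2^2·1317; with 6357 mod 8 = 5, (2/6357) = -1; sign now +1; continue with (1317/6357)
flip (1317/6357) -> (6357/1317): both odd, 1317 mod 4 = 1, 6357 mod 4 = 1, so the flip contributes +1; sign now +1
(6357/1317): 6357 mod 1317 = 1089, so (6357/1317) = (1089/1317)
flip (1089/1317) -> (1317/1089): both odd, 1089 mod 4 = 1, 1317 mod 4 = 1, so the flip contributes +1; sign now +1
(1317/1089): 1317 mod 1089 = 228, so (1317/1089) = (228/1089)
factor out 2^2: 228 = 2^2·57; with 1089 mod 8 = 1, (2/1089) = +1; sign now +1; continue with (57/1089)
flip (57/1089) -> (1089/57): both odd, 57 mod 4 = 1, 1089 mod 4 = 1, so the flip contributes +1; sign now +1
(1089/57): 1089 mod 57 = 6, so (1089/57) = (6/57)
factor out 2^1: 6 = 2^1·3; with 57 mod 8 = 1, (2/57) = +1; sign now +1; continue with (3/57)
flip (3/57) -> (57/3): both odd, 3 mod 4 = 3, 57 mod 4 = 1, so the flip contributes +1; sign now +1
(57/3): 57 mod 3 = 0, so (57/3) = (0/3)
reached (0/3); gcd(a, n) > 1, so (0/3) = 0 and the symbol is 0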